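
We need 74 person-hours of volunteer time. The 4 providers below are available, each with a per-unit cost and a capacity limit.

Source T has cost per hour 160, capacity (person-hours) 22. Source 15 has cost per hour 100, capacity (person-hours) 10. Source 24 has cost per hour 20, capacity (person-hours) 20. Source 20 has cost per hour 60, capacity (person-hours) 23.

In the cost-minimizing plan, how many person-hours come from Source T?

21

Fill from the cheapest provider first.
Take 20 from Source 24 at 20 — need 54 more.
Source 20 (60): use full 23 — 31 person-hours to go.
Source 15 at 100: take all 10 person-hours — 21 still needed.
Source T (160): take the remaining 21 — done.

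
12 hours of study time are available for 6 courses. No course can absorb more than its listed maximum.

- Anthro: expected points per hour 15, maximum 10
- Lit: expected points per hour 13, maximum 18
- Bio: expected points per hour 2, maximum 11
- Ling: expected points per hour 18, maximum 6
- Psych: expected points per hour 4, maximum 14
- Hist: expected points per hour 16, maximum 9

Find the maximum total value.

204

Highest expected points per hour first: Ling 18 > Hist 16 > Anthro 15 > Lit 13 > Psych 4 > Bio 2.
Ling: +6 to 6 (cap) → 6 left.
Hist has room for 9 but only 6 remain, so it gets 6.
Total = 18×6 + 16×6 = 204.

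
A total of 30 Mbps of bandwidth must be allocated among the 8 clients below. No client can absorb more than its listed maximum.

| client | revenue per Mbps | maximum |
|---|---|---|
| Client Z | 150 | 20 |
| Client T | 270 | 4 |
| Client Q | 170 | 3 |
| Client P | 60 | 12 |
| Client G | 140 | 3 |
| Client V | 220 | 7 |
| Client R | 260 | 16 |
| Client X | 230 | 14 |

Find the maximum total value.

7540

Order the clients by revenue per Mbps: Client T 270 > Client R 260 > Client X 230 > Client V 220 > Client Q 170 > Client Z 150 > Client G 140 > Client P 60.
Client T: +4 to 4 (cap) — 26 left.
Give Client R 16 to hit its cap of 16 — 10 left.
Client X has room for 14 but only 10 remain, so it gets 10.
Total = 270×4 + 260×16 + 230×10 = 7540.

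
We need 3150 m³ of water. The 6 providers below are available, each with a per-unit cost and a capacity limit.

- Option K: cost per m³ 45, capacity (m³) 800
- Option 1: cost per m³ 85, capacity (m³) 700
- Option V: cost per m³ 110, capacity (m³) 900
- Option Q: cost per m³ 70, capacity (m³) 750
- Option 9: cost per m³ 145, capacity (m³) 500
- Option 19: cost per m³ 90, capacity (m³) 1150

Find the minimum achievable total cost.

229000

Fill from the cheapest provider first.
Take 800 from Option K at 45 → need 2350 more.
Option Q at 70: take all 750 m³ → 1600 still needed.
Option 1 (85): use full 700 → 900 m³ to go.
Option 19 at 90: take 900 of its 1150 → requirement met.
Option V, Option 9: unused.
Cost = 800×45 + 750×70 + 700×85 + 900×90 = 229000.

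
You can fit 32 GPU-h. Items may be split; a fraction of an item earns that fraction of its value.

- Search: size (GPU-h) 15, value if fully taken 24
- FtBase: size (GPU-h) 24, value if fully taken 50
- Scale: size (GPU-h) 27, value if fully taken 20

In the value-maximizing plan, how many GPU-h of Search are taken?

Rank by value-to-size ratio: FtBase 50/24≈2.08, Search 24/15≈1.6, Scale 20/27≈0.741.
Take all of FtBase (24 GPU-h, value 50) → 8 GPU-h left.
Fill the last 8 GPU-h with part of Search: 8/15 of it earns 12.8.

8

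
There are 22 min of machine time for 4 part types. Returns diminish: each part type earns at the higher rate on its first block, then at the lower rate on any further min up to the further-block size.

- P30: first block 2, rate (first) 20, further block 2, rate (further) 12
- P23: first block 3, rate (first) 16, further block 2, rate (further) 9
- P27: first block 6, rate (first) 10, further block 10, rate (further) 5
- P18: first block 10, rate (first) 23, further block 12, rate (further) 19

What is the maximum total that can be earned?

Rank every tier by rate: P18/tier1 23 > P30/tier1 20 > P18/tier2 19 > P23/tier1 16 > P30/tier2 12 > P27/tier1 10 > P23/tier2 9 > P27/tier2 5.
P18 tier1 at 23: fill all 10 → 12 left.
P30 tier1 at 20: fill all 2 → 10 left.
10 remain; put them into P18 tier2 at 19.
Total = 23×10 + 20×2 + 19×10 = 460.

460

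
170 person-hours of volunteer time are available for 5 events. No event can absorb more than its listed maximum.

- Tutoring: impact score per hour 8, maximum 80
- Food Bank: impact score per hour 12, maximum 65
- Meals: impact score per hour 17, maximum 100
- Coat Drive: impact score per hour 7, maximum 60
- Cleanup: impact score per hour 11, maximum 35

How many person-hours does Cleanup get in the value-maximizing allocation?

Rank by impact score per hour: Meals 17 > Food Bank 12 > Cleanup 11 > Tutoring 8 > Coat Drive 7.
Give Meals 100 to hit its cap of 100 → 70 left.
Food Bank: +65 to 65 (cap) → 5 left.
Only 5 left; Cleanup takes them to reach 5.

5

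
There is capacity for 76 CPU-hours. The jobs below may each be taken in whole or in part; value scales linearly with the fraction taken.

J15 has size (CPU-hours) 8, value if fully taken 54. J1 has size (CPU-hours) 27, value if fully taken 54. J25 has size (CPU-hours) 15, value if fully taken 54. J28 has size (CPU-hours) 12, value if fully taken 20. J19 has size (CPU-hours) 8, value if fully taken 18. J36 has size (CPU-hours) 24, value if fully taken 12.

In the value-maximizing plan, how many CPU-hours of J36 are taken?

Rank by value-to-size ratio: J15 54/8≈6.75, J25 54/15≈3.6, J19 18/8≈2.25, J1 54/27≈2, J28 20/12≈1.67, J36 12/24≈0.5.
J15: take in full, 8 CPU-hours for value 54 — 68 left.
J25: take in full, 15 CPU-hours for value 54 — 53 left.
Take all of J19 (8 CPU-hours, value 18) — 45 CPU-hours left.
All 27 CPU-hours of J1 fit (value 54) — 18 remain.
Take all of J28 (12 CPU-hours, value 20) — 6 CPU-hours left.
Fill the last 6 CPU-hours with part of J36: 6/24 of it earns 3.

6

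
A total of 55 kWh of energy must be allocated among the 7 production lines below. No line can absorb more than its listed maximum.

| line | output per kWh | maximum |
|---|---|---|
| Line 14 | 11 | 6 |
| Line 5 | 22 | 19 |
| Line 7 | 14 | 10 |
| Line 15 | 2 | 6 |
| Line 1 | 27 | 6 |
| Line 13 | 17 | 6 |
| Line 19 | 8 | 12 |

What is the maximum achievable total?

952

Highest output per kWh first: Line 1 27 > Line 5 22 > Line 13 17 > Line 7 14 > Line 14 11 > Line 19 8 > Line 15 2.
Give Line 1 6 to hit its cap of 6 — 49 left.
Line 5 takes 19 to reach its cap of 19 — 30 left.
Line 13 takes 6 to reach its cap of 6 — 24 left.
Line 7 takes 10 to reach its cap of 10 — 14 left.
Give Line 14 6 to hit its cap of 6 — 8 left.
Only 8 left; Line 19 takes them to reach 8.
Total = 11×6 + 22×19 + 14×10 + 27×6 + 17×6 + 8×8 = 952.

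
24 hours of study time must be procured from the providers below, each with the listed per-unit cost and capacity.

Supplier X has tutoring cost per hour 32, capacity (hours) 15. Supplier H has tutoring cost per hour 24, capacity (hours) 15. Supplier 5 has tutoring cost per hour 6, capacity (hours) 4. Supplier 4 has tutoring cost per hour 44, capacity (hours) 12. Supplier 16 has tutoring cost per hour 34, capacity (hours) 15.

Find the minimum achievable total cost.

544

Fill from the cheapest provider first.
Take 4 from Supplier 5 at 6 — need 20 more.
Supplier H (24): use full 15 — 5 hours to go.
Take 5 from Supplier X at 32 to finish.
Supplier 16, Supplier 4: unused.
Cost = 4×6 + 15×24 + 5×32 = 544.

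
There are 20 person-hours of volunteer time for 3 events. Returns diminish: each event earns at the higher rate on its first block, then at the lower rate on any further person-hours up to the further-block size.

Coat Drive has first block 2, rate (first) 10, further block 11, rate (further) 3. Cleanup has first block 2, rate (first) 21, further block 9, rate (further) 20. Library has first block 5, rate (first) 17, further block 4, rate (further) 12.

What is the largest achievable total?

Treat each block as its own option and order by rate: Cleanup/first 21 > Cleanup/second 20 > Library/first 17 > Library/second 12 > Coat Drive/first 10 > Coat Drive/second 3.
Cleanup first at 21: fill all 2 ; 18 left.
Cleanup second at 20: fill all 9 ; 9 left.
Library first at 17: fill all 5 ; 4 left.
Library/second (12): +4 ; 0 left.
Total = 21×2 + 20×9 + 17×5 + 12×4 = 355.

355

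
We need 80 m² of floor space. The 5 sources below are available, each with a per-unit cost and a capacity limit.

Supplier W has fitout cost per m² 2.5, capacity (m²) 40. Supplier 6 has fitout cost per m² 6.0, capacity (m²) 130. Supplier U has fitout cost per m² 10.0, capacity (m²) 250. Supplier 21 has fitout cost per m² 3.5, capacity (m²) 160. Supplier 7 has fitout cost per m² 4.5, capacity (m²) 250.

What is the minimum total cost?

Cheapest first:
Supplier W (2.5): use full 40 ; 40 m² to go.
Take 40 from Supplier 21 at 3.5 to finish.
Supplier 7, Supplier 6, Supplier U: unused.
Cost = 40×2.5 + 40×3.5 = 240.

240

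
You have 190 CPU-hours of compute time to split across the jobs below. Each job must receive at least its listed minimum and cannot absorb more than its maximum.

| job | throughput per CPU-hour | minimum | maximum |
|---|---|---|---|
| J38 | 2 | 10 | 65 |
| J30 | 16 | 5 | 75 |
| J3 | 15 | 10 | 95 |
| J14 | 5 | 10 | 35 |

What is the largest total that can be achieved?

Meeting every minimum uses 10+5+10+10 = 35 CPU-hours, leaving 155.
Rank by throughput per CPU-hour: J30 16 > J3 15 > J14 5 > J38 2.
J30: +70 to 75 (cap) → 85 left.
J3: +85 to 95 (cap) → 0 left.
Total = 2×10 + 16×75 + 15×95 + 5×10 = 2695.

2695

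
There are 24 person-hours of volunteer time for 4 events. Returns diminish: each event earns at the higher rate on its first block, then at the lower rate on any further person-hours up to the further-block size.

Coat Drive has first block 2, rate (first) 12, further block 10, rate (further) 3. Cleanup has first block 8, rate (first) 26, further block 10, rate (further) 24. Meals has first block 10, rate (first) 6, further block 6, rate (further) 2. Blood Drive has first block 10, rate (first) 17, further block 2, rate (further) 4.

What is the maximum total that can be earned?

Rank every tier by rate: Cleanup/T1 26 > Cleanup/T2 24 > Blood Drive/T1 17 > Coat Drive/T1 12 > Meals/T1 6 > Blood Drive/T2 4 > Coat Drive/T2 3 > Meals/T2 2.
Fill Cleanup T1 block (8 at 26) ; 16 left.
Cleanup T2 at 24: fill all 10 ; 6 left.
Blood Drive T1 at 17: only 6 left, fill 6.
Total = 26×8 + 24×10 + 17×6 = 550.

550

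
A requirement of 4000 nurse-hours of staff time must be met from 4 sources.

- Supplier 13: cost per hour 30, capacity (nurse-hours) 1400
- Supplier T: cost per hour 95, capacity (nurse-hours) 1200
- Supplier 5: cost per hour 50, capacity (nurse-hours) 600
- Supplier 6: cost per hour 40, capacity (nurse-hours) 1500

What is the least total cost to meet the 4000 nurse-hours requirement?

Cheapest first:
Supplier 13 (30): use full 1400 → 2600 nurse-hours to go.
Take 1500 from Supplier 6 at 40 → need 1100 more.
Supplier 5 (50): use full 600 → 500 nurse-hours to go.
Supplier T at 95: take 500 of its 1200 → requirement met.
Cost = 1400×30 + 1500×40 + 600×50 + 500×95 = 179500.

179500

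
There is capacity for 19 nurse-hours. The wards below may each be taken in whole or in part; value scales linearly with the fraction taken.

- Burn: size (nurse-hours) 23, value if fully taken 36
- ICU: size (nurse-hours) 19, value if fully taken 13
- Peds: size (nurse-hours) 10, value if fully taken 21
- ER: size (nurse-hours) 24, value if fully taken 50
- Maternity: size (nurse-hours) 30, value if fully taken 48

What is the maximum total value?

39.75

Rank by value-to-size ratio: Peds 21/10≈2.1, ER 50/24≈2.08, Maternity 48/30≈1.6, Burn 36/23≈1.57, ICU 13/19≈0.684.
Take all of Peds (10 nurse-hours, value 21) — 9 nurse-hours left.
Only 9 nurse-hours remain; take 9/24 of ER for value 50×9/24 = 18.75.
Total value = 39.75.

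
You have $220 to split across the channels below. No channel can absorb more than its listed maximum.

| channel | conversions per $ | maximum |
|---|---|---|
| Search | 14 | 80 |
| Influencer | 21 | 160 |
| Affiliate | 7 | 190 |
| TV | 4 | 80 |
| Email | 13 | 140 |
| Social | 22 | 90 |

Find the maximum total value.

4710

Rank by conversions per $: Social 22 > Influencer 21 > Search 14 > Email 13 > Affiliate 7 > TV 4.
Social: +90 to 90 (cap) → 130 left.
Influencer: +130 (room for 160) → 130. Pool exhausted.
Total = 21×130 + 22×90 = 4710.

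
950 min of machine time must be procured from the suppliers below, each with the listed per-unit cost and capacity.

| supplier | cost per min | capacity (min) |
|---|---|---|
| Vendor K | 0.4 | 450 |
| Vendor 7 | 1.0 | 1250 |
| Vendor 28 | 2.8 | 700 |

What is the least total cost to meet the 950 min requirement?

680

Use suppliers in increasing cost order.
Vendor K at 0.4: take all 450 min → 500 still needed.
Vendor 7 (1.0): take the remaining 500 → done.
Vendor 28: unused.
Cost = 450×0.4 + 500×1.0 = 680.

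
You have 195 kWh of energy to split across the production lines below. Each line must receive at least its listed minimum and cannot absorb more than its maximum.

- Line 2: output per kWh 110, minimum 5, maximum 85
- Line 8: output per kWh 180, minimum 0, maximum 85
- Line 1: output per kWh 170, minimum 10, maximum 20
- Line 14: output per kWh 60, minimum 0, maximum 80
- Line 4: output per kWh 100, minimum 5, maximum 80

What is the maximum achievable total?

Meeting every minimum uses 5+0+10+0+5 = 20 kWh, leaving 175.
Order the production lines by output per kWh: Line 8 180 > Line 1 170 > Line 2 110 > Line 4 100 > Line 14 60.
Line 8 takes 85 more to reach its cap of 85 — 90 left.
Line 1 takes 10 more to reach its cap of 20 — 80 left.
Line 2: +80 to 85 (cap) — 0 left.
Total = 110×85 + 180×85 + 170×20 + 100×5 = 28550.

28550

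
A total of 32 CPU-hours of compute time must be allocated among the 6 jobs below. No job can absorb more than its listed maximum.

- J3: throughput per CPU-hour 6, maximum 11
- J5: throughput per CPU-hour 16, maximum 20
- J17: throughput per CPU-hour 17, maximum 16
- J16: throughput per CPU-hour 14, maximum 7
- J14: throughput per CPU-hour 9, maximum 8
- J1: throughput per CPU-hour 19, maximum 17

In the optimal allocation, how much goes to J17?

15

Order the jobs by throughput per CPU-hour: J1 19 > J17 17 > J5 16 > J16 14 > J14 9 > J3 6.
J1 takes 17 to reach its cap of 17 ; 15 left.
J17: +15 (room for 16) → 15. Pool exhausted.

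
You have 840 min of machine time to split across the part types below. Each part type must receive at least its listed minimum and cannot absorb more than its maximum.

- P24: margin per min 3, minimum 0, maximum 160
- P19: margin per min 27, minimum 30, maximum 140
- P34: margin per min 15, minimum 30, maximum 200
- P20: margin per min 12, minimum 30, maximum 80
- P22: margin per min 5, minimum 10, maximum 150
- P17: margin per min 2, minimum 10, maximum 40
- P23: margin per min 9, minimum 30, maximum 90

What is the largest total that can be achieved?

9820

Meeting every minimum uses 0+30+30+30+10+10+30 = 140 min, leaving 700.
Order the part types by margin per min: P19 27 > P34 15 > P20 12 > P23 9 > P22 5 > P24 3 > P17 2.
Give P19 110 more to hit its cap of 140 ; 590 left.
Give P34 170 more to hit its cap of 200 ; 420 left.
Give P20 50 more to hit its cap of 80 ; 370 left.
P23: +60 to 90 (cap) ; 310 left.
P22 takes 140 more to reach its cap of 150 ; 170 left.
P24: +160 to 160 (cap) ; 10 left.
P17 has room for 30 more but only 10 remain, so it gets 20.
Total = 3×160 + 27×140 + 15×200 + 12×80 + 5×150 + 2×20 + 9×90 = 9820.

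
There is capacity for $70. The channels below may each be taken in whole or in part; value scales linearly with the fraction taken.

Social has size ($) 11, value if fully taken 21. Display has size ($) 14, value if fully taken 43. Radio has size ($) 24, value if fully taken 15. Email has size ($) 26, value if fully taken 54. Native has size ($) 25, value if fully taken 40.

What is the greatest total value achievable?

148.4

Best value per unit of size first: Display 43/14≈3.07, Email 54/26≈2.08, Social 21/11≈1.91, Native 40/25≈1.6, Radio 15/24≈0.625.
All 14 $ of Display fit (value 43) ; 56 remain.
Email: take in full, 26 $ for value 54 ; 30 left.
Social: take in full, 11 $ for value 21 ; 19 left.
Only 19 $ remain; take 19/25 of Native for value 40×19/25 = 30.4.
Total value = 148.4.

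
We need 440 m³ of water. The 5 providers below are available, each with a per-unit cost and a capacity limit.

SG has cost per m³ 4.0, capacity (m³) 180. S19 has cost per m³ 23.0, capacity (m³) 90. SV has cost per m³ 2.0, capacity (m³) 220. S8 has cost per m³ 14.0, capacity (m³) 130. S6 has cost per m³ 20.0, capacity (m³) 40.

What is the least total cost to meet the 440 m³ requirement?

1720

Cheapest first:
SV at 2.0: take all 220 m³ ; 220 still needed.
Take 180 from SG at 4.0 ; need 40 more.
Take 40 from S8 at 14.0 to finish.
S6, S19: unused.
Cost = 220×2.0 + 180×4.0 + 40×14.0 = 1720.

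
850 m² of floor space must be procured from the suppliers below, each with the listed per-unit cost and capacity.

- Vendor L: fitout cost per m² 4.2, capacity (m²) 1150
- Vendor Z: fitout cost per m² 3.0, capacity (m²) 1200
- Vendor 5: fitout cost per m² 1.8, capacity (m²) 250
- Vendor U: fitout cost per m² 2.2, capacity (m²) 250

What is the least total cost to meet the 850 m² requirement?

2050

Fill from the cheapest supplier first.
Vendor 5 at 1.8: take all 250 m² — 600 still needed.
Take 250 from Vendor U at 2.2 — need 350 more.
Take 350 from Vendor Z at 3.0 to finish.
Vendor L: unused.
Cost = 250×1.8 + 250×2.2 + 350×3.0 = 2050.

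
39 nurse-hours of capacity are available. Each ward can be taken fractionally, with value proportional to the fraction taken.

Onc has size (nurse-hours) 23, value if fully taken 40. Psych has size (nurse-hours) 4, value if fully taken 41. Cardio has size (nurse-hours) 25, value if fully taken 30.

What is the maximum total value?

95.4

Sort by value density: Psych 41/4≈10.2, Onc 40/23≈1.74, Cardio 30/25≈1.2.
Psych: take in full, 4 nurse-hours for value 41 → 35 left.
Onc: take in full, 23 nurse-hours for value 40 → 12 left.
Fill the last 12 nurse-hours with part of Cardio: 12/25 of it earns 14.4.
Total value = 95.4.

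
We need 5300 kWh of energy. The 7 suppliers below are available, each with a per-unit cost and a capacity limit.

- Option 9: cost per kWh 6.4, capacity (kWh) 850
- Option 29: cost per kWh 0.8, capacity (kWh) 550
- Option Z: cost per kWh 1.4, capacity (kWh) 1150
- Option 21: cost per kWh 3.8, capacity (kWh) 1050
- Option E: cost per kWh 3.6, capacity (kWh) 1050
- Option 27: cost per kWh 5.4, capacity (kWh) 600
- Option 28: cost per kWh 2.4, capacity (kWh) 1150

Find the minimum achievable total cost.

14470

Cheapest first:
Option 29 at 0.8: take all 550 kWh → 4750 still needed.
Option Z at 1.4: take all 1150 kWh → 3600 still needed.
Take 1150 from Option 28 at 2.4 → need 2450 more.
Option E at 3.6: take all 1050 kWh → 1400 still needed.
Option 21 at 3.8: take all 1050 kWh → 350 still needed.
Option 27 at 5.4: take 350 of its 600 → requirement met.
Option 9: unused.
Cost = 550×0.8 + 1150×1.4 + 1150×2.4 + 1050×3.6 + 1050×3.8 + 350×5.4 = 14470.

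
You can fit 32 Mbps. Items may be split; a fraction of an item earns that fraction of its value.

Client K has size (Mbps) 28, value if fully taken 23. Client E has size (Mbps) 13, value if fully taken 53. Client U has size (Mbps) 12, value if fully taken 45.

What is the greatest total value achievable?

Sort by value density: Client E 53/13≈4.08, Client U 45/12≈3.75, Client K 23/28≈0.821.
All 13 Mbps of Client E fit (value 53) — 19 remain.
Client U: take in full, 12 Mbps for value 45 — 7 left.
Only 7 Mbps remain; take 7/28 of Client K for value 23×7/28 = 5.75.
Total value = 103.75.

103.75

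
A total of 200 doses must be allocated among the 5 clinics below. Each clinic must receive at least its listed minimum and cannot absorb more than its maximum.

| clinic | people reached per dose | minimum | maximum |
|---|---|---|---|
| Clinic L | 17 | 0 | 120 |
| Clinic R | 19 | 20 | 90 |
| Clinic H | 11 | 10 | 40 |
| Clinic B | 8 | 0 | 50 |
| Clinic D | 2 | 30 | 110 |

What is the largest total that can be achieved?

3070

Meeting every minimum uses 0+20+10+0+30 = 60 doses, leaving 140.
Rank by people reached per dose: Clinic R 19 > Clinic L 17 > Clinic H 11 > Clinic B 8 > Clinic D 2.
Clinic R: +70 to 90 (cap) — 70 left.
Clinic L: +70 (room for 120) → 70. Pool exhausted.
Total = 17×70 + 19×90 + 11×10 + 2×30 = 3070.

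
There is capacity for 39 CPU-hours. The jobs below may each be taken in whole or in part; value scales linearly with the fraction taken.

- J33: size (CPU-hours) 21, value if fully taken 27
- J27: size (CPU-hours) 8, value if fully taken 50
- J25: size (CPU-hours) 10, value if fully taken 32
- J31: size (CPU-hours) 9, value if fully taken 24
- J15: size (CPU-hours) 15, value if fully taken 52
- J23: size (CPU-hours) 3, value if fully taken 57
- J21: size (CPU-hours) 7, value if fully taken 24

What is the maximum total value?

202.2

Sort by value density: J23 57/3≈19, J27 50/8≈6.25, J15 52/15≈3.47, J21 24/7≈3.43, J25 32/10≈3.2, J31 24/9≈2.67, J33 27/21≈1.29.
J23: take in full, 3 CPU-hours for value 57 ; 36 left.
J27: take in full, 8 CPU-hours for value 50 ; 28 left.
Take all of J15 (15 CPU-hours, value 52) ; 13 CPU-hours left.
All 7 CPU-hours of J21 fit (value 24) ; 6 remain.
6 CPU-hours left: a 6/10 share of J25 gives 32×6/10 = 19.2.
Total value = 202.2.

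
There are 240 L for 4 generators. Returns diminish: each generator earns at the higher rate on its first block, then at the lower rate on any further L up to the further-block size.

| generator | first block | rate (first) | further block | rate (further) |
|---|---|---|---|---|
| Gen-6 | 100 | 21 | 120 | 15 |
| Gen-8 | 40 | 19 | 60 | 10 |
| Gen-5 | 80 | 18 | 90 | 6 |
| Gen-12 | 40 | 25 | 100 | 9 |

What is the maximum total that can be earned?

4940

Order all 8 blocks by rate: Gen-12/first 25 > Gen-6/first 21 > Gen-8/first 19 > Gen-5/first 18 > Gen-6/second 15 > Gen-8/second 10 > Gen-12/second 9 > Gen-5/second 6.
Gen-12 first at 25: fill all 40 — 200 left.
Fill Gen-6 first block (100 at 21) — 100 left.
Gen-8/first (19): +40 — 60 left.
60 remain; put them into Gen-5 first at 18.
Total = 25×40 + 21×100 + 19×40 + 18×60 = 4940.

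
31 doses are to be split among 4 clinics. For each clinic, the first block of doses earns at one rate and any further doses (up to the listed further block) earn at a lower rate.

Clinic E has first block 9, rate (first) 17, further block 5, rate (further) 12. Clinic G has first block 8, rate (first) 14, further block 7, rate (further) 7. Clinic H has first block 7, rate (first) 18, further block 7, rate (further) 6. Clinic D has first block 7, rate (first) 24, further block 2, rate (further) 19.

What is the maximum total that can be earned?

569

Rank every tier by rate: Clinic D/first 24 > Clinic D/second 19 > Clinic H/first 18 > Clinic E/first 17 > Clinic G/first 14 > Clinic E/second 12 > Clinic G/second 7 > Clinic H/second 6.
Clinic D first at 24: fill all 7 ; 24 left.
Clinic D/second (19): +2 ; 22 left.
Fill Clinic H first block (7 at 18) ; 15 left.
Clinic E/first (17): +9 ; 6 left.
Clinic G first at 14: only 6 left, fill 6.
Total = 24×7 + 19×2 + 18×7 + 17×9 + 14×6 = 569.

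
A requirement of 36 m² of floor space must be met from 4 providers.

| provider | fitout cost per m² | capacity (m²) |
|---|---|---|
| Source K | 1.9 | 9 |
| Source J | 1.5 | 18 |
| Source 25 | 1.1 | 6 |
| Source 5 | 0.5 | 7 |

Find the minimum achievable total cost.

Use providers in increasing cost order.
Source 5 at 0.5: take all 7 m² ; 29 still needed.
Source 25 at 1.1: take all 6 m² ; 23 still needed.
Take 18 from Source J at 1.5 ; need 5 more.
Take 5 from Source K at 1.9 to finish.
Cost = 7×0.5 + 6×1.1 + 18×1.5 + 5×1.9 = 46.6.

46.6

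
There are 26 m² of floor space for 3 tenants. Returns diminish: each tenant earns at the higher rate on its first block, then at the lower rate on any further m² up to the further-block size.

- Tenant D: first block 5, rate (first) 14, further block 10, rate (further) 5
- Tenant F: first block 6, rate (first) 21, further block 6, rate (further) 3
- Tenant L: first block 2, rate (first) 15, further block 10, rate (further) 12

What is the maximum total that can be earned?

Treat each block as its own option and order by rate: Tenant F/first 21 > Tenant L/first 15 > Tenant D/first 14 > Tenant L/second 12 > Tenant D/second 5 > Tenant F/second 3.
Tenant F first at 21: fill all 6 → 20 left.
Fill Tenant L first block (2 at 15) → 18 left.
Fill Tenant D first block (5 at 14) → 13 left.
Tenant L/second (12): +10 → 3 left.
Tenant D/second: +3 of 10 at 5; pool empty.
Total = 21×6 + 15×2 + 14×5 + 12×10 + 5×3 = 361.

361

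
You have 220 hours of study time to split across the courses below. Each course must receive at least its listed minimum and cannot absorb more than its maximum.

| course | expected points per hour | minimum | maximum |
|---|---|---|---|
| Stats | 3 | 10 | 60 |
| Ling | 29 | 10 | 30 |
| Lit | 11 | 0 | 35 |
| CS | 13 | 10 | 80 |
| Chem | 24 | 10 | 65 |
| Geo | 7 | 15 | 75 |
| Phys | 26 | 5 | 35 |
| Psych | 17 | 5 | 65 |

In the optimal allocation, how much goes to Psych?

Meeting every minimum uses 10+10+0+10+10+15+5+5 = 65 hours, leaving 155.
Highest expected points per hour first: Ling 29 > Phys 26 > Chem 24 > Psych 17 > CS 13 > Lit 11 > Geo 7 > Stats 3.
Ling: +20 to 30 (cap) → 135 left.
Give Phys 30 more to hit its cap of 35 → 105 left.
Chem takes 55 more to reach its cap of 65 → 50 left.
Psych has room for 60 more but only 50 remain, so it gets 55.

55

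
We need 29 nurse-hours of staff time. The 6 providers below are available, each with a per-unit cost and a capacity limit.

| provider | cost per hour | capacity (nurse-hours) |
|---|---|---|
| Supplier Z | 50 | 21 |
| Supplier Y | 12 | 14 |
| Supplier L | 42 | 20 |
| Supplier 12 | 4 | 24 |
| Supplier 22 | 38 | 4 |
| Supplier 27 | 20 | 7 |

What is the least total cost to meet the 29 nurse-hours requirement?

Cheapest first:
Take 24 from Supplier 12 at 4 ; need 5 more.
Supplier Y (12): take the remaining 5 ; done.
Supplier 27, Supplier 22, Supplier L, Supplier Z: unused.
Cost = 24×4 + 5×12 = 156.

156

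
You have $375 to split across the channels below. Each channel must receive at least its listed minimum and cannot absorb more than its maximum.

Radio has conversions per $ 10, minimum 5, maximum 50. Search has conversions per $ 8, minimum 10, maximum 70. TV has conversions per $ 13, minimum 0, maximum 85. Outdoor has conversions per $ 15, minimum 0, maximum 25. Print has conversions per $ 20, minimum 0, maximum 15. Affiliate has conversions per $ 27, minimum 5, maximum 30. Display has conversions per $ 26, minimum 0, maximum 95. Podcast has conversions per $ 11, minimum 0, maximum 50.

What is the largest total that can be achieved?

6310

Meeting every minimum uses 5+10+0+0+0+5+0+0 = 20 $, leaving 355.
Highest conversions per $ first: Affiliate 27 > Display 26 > Print 20 > Outdoor 15 > TV 13 > Podcast 11 > Radio 10 > Search 8.
Affiliate takes 25 more to reach its cap of 30 → 330 left.
Give Display 95 more to hit its cap of 95 → 235 left.
Print: +15 to 15 (cap) → 220 left.
Outdoor: +25 to 25 (cap) → 195 left.
TV: +85 to 85 (cap) → 110 left.
Give Podcast 50 more to hit its cap of 50 → 60 left.
Give Radio 45 more to hit its cap of 50 → 15 left.
Search: +15 (room for 60) → 25. Pool exhausted.
Total = 10×50 + 8×25 + 13×85 + 15×25 + 20×15 + 27×30 + 26×95 + 11×50 = 6310.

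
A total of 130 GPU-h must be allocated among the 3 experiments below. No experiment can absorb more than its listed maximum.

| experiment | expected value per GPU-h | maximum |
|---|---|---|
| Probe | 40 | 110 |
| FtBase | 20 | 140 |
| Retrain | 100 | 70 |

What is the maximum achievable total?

Highest expected value per GPU-h first: Retrain 100 > Probe 40 > FtBase 20.
Give Retrain 70 to hit its cap of 70 → 60 left.
Only 60 left; Probe takes them to reach 60.
Total = 40×60 + 100×70 = 9400.

9400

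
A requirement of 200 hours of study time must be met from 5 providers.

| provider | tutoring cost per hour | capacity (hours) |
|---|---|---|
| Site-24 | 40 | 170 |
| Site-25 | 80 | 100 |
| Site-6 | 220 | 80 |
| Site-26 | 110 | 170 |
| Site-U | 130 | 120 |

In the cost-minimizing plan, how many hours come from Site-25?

Use providers in increasing cost order.
Take 170 from Site-24 at 40 ; need 30 more.
Take 30 from Site-25 at 80 to finish.
Site-26, Site-U, Site-6: unused.

30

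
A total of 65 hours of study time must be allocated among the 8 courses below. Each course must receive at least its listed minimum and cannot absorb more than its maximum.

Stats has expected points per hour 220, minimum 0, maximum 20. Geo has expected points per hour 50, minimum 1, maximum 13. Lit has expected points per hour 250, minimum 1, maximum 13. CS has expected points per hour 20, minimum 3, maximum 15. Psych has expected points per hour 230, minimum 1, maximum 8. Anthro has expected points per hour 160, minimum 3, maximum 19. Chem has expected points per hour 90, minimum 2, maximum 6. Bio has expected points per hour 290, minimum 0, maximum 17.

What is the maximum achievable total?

Meeting every minimum uses 0+1+1+3+1+3+2+0 = 11 hours, leaving 54.
Rank by expected points per hour: Bio 290 > Lit 250 > Psych 230 > Stats 220 > Anthro 160 > Chem 90 > Geo 50 > CS 20.
Give Bio 17 more to hit its cap of 17 → 37 left.
Give Lit 12 more to hit its cap of 13 → 25 left.
Give Psych 7 more to hit its cap of 8 → 18 left.
Stats has room for 20 more but only 18 remain, so it gets 18.
Total = 220×18 + 50×1 + 250×13 + 20×3 + 230×8 + 160×3 + 90×2 + 290×17 = 14750.

14750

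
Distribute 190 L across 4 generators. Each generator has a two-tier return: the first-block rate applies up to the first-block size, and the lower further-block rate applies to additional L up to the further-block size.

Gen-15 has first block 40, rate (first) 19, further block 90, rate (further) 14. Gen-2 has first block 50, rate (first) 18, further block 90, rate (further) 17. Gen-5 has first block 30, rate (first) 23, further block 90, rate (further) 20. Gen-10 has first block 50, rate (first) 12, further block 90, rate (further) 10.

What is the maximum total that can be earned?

Rank every tier by rate: Gen-5/first 23 > Gen-5/second 20 > Gen-15/first 19 > Gen-2/first 18 > Gen-2/second 17 > Gen-15/second 14 > Gen-10/first 12 > Gen-10/second 10.
Gen-5/first (23): +30 ; 160 left.
Fill Gen-5 second block (90 at 20) ; 70 left.
Gen-15 first at 19: fill all 40 ; 30 left.
Gen-2 first at 18: only 30 left, fill 30.
Total = 23×30 + 20×90 + 19×40 + 18×30 = 3790.

3790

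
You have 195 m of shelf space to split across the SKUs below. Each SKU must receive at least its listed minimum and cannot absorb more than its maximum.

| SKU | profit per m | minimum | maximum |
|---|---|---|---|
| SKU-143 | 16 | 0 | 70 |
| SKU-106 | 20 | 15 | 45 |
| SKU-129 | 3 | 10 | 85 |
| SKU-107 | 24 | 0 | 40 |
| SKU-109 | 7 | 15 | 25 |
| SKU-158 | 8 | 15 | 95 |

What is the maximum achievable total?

Meeting every minimum uses 0+15+10+0+15+15 = 55 m, leaving 140.
Rank by profit per m: SKU-107 24 > SKU-106 20 > SKU-143 16 > SKU-158 8 > SKU-109 7 > SKU-129 3.
SKU-107: +40 to 40 (cap) ; 100 left.
SKU-106: +30 to 45 (cap) ; 70 left.
SKU-143: +70 to 70 (cap) ; 0 left.
Total = 16×70 + 20×45 + 3×10 + 24×40 + 7×15 + 8×15 = 3235.

3235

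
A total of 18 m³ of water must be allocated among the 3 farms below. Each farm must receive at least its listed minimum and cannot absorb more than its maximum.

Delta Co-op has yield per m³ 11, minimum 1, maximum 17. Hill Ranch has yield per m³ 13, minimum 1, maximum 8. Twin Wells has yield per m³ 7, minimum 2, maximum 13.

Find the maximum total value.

206

Meeting every minimum uses 1+1+2 = 4 m³, leaving 14.
Highest yield per m³ first: Hill Ranch 13 > Delta Co-op 11 > Twin Wells 7.
Hill Ranch: +7 to 8 (cap) ; 7 left.
Delta Co-op has room for 16 more but only 7 remain, so it gets 8.
Total = 11×8 + 13×8 + 7×2 = 206.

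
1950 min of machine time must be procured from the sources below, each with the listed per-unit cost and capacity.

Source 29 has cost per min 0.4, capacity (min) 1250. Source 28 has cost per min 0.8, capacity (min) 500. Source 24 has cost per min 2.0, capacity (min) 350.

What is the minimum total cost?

1300

Cheapest first:
Source 29 (0.4): use full 1250 → 700 min to go.
Source 28 at 0.8: take all 500 min → 200 still needed.
Take 200 from Source 24 at 2.0 to finish.
Cost = 1250×0.4 + 500×0.8 + 200×2.0 = 1300.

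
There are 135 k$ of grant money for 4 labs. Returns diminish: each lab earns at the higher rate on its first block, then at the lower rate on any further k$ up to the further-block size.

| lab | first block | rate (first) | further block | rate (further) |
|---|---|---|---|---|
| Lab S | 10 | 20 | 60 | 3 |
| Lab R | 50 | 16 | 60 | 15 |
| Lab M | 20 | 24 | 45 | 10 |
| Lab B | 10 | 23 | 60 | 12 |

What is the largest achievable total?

2385

Rank every tier by rate: Lab M/T1 24 > Lab B/T1 23 > Lab S/T1 20 > Lab R/T1 16 > Lab R/T2 15 > Lab B/T2 12 > Lab M/T2 10 > Lab S/T2 3.
Lab M T1 at 24: fill all 20 — 115 left.
Lab B/T1 (23): +10 — 105 left.
Lab S/T1 (20): +10 — 95 left.
Fill Lab R T1 block (50 at 16) — 45 left.
45 remain; put them into Lab R T2 at 15.
Total = 24×20 + 23×10 + 20×10 + 16×50 + 15×45 = 2385.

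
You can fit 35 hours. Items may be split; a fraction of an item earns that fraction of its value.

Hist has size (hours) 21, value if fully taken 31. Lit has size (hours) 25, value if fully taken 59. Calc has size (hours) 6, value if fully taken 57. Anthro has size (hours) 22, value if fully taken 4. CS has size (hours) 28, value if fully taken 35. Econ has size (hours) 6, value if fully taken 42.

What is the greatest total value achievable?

153.28

Rank by value-to-size ratio: Calc 57/6≈9.5, Econ 42/6≈7, Lit 59/25≈2.36, Hist 31/21≈1.48, CS 35/28≈1.25, Anthro 4/22≈0.182.
Calc: take in full, 6 hours for value 57 → 29 left.
Take all of Econ (6 hours, value 42) → 23 hours left.
Only 23 hours remain; take 23/25 of Lit for value 59×23/25 = 54.28.
Total value = 153.28.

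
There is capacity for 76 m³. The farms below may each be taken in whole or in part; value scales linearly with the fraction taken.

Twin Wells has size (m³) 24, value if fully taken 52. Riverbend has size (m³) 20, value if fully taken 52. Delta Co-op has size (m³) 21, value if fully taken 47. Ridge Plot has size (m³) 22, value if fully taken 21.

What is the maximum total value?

Sort by value density: Riverbend 52/20≈2.6, Delta Co-op 47/21≈2.24, Twin Wells 52/24≈2.17, Ridge Plot 21/22≈0.955.
Take all of Riverbend (20 m³, value 52) ; 56 m³ left.
All 21 m³ of Delta Co-op fit (value 47) ; 35 remain.
All 24 m³ of Twin Wells fit (value 52) ; 11 remain.
11 m³ left: a 11/22 share of Ridge Plot gives 21×11/22 = 10.5.
Total value = 161.5.

161.5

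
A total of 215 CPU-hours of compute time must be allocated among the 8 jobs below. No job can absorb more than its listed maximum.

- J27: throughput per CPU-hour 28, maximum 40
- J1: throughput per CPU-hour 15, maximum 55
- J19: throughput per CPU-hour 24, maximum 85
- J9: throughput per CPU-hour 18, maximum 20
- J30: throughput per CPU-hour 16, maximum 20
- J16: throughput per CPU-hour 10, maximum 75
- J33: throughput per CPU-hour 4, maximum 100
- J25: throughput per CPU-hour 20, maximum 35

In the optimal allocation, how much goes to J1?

15

Order the jobs by throughput per CPU-hour: J27 28 > J19 24 > J25 20 > J9 18 > J30 16 > J1 15 > J16 10 > J33 4.
J27: +40 to 40 (cap) → 175 left.
J19: +85 to 85 (cap) → 90 left.
J25: +35 to 35 (cap) → 55 left.
J9: +20 to 20 (cap) → 35 left.
Give J30 20 to hit its cap of 20 → 15 left.
Only 15 left; J1 takes them to reach 15.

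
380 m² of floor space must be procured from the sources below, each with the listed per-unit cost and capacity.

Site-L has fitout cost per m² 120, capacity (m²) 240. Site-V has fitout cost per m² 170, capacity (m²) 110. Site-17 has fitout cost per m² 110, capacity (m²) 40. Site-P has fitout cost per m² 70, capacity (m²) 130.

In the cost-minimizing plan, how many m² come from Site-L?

Use sources in increasing cost order.
Take 130 from Site-P at 70 — need 250 more.
Take 40 from Site-17 at 110 — need 210 more.
Take 210 from Site-L at 120 to finish.
Site-V: unused.

210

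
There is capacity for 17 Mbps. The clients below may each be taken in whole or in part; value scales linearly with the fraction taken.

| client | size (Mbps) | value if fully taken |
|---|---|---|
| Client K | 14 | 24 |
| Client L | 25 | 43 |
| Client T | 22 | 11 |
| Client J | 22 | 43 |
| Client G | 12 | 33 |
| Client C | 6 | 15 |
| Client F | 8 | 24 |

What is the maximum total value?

Rank by value-to-size ratio: Client F 24/8≈3, Client G 33/12≈2.75, Client C 15/6≈2.5, Client J 43/22≈1.95, Client L 43/25≈1.72, Client K 24/14≈1.71, Client T 11/22≈0.5.
Take all of Client F (8 Mbps, value 24) ; 9 Mbps left.
Fill the last 9 Mbps with part of Client G: 9/12 of it earns 24.75.
Total value = 48.75.

48.75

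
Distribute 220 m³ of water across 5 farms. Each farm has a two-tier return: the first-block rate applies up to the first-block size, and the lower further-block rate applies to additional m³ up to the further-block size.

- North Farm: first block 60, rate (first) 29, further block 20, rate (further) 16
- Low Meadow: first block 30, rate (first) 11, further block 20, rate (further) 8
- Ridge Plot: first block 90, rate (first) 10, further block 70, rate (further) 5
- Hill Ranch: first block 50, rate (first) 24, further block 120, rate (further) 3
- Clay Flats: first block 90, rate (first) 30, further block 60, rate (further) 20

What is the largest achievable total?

Rank every tier by rate: Clay Flats/first 30 > North Farm/first 29 > Hill Ranch/first 24 > Clay Flats/second 20 > North Farm/second 16 > Low Meadow/first 11 > Ridge Plot/first 10 > Low Meadow/second 8 > Ridge Plot/second 5 > Hill Ranch/second 3.
Clay Flats first at 30: fill all 90 → 130 left.
Fill North Farm first block (60 at 29) → 70 left.
Fill Hill Ranch first block (50 at 24) → 20 left.
20 remain; put them into Clay Flats second at 20.
Total = 30×90 + 29×60 + 24×50 + 20×20 = 6040.

6040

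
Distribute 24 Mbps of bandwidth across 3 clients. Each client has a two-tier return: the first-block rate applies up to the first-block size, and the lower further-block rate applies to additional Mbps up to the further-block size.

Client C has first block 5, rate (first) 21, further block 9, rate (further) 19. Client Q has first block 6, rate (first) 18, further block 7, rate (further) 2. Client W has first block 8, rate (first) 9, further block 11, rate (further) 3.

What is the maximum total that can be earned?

Order all 6 blocks by rate: Client C/first 21 > Client C/second 19 > Client Q/first 18 > Client W/first 9 > Client W/second 3 > Client Q/second 2.
Client C first at 21: fill all 5 — 19 left.
Client C second at 19: fill all 9 — 10 left.
Client Q/first (18): +6 — 4 left.
4 remain; put them into Client W first at 9.
Total = 21×5 + 19×9 + 18×6 + 9×4 = 420.

420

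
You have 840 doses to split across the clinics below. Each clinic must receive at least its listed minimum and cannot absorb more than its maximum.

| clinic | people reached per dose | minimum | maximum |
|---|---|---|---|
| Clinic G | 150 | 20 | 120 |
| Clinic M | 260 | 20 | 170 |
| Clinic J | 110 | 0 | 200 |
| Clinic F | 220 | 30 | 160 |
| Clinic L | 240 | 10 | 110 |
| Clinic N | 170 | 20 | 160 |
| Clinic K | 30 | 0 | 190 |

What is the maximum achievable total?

Meeting every minimum uses 20+20+0+30+10+20+0 = 100 doses, leaving 740.
Rank by people reached per dose: Clinic M 260 > Clinic L 240 > Clinic F 220 > Clinic N 170 > Clinic G 150 > Clinic J 110 > Clinic K 30.
Give Clinic M 150 more to hit its cap of 170 ; 590 left.
Clinic L: +100 to 110 (cap) ; 490 left.
Clinic F: +130 to 160 (cap) ; 360 left.
Give Clinic N 140 more to hit its cap of 160 ; 220 left.
Give Clinic G 100 more to hit its cap of 120 ; 120 left.
Only 120 left; Clinic J takes them to reach 120.
Total = 150×120 + 260×170 + 110×120 + 220×160 + 240×110 + 170×160 = 164200.

164200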